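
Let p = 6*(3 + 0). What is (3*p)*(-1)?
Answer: -54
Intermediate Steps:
p = 18 (p = 6*3 = 18)
(3*p)*(-1) = (3*18)*(-1) = 54*(-1) = -54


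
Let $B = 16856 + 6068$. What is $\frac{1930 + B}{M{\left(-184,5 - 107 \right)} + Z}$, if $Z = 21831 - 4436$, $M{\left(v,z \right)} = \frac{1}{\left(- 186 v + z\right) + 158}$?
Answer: $\frac{851995120}{596300601} \approx 1.4288$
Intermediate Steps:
$M{\left(v,z \right)} = \frac{1}{158 + z - 186 v}$ ($M{\left(v,z \right)} = \frac{1}{\left(z - 186 v\right) + 158} = \frac{1}{158 + z - 186 v}$)
$Z = 17395$
$B = 22924$
$\frac{1930 + B}{M{\left(-184,5 - 107 \right)} + Z} = \frac{1930 + 22924}{\frac{1}{158 + \left(5 - 107\right) - -34224} + 17395} = \frac{24854}{\frac{1}{158 - 102 + 34224} + 17395} = \frac{24854}{\frac{1}{34280} + 17395} = \frac{24854}{\frac{596300601}{34280}} = 24854 \cdot \frac{34280}{596300601} = \frac{851995120}{596300601}$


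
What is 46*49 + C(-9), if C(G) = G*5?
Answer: 2209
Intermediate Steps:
C(G) = 5*G
46*49 + C(-9) = 46*49 + 5*(-9) = 2254 - 45 = 2209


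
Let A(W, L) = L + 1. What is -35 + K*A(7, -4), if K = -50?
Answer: 115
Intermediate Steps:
A(W, L) = 1 + L
-35 + K*A(7, -4) = -35 - 50*(1 - 4) = -35 - 50*(-3) = -35 + 150 = 115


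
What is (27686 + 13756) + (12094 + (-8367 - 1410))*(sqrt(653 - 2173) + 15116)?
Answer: 35065214 + 9268*I*sqrt(95) ≈ 3.5065e+7 + 90333.0*I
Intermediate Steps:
(27686 + 13756) + (12094 + (-8367 - 1410))*(sqrt(653 - 2173) + 15116) = 41442 + (12094 - 9777)*(sqrt(-1520) + 15116) = 41442 + 2317*(4*I*sqrt(95) + 15116) = 41442 + 2317*(15116 + 4*I*sqrt(95)) = 41442 + (35023772 + 9268*I*sqrt(95)) = 35065214 + 9268*I*sqrt(95)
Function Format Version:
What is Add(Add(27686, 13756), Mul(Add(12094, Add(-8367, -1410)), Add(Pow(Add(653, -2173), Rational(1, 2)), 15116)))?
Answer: Add(35065214, Mul(9268, I, Pow(95, Rational(1, 2)))) ≈ Add(3.5065e+7, Mul(90333., I))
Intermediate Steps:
Add(Add(27686, 13756), Mul(Add(12094, Add(-8367, -1410)), Add(Pow(Add(653, -2173), Rational(1, 2)), 15116))) = Add(41442, Mul(Add(12094, -9777), Add(Pow(-1520, Rational(1, 2)), 15116))) = Add(41442, Mul(2317, Add(Mul(4, I, Pow(95, Rational(1, 2))), 15116))) = Add(41442, Mul(2317, Add(15116, Mul(4, I, Pow(95, Rational(1, 2)))))) = Add(41442, Add(35023772, Mul(9268, I, Pow(95, Rational(1, 2))))) = Add(35065214, Mul(9268, I, Pow(95, Rational(1, 2))))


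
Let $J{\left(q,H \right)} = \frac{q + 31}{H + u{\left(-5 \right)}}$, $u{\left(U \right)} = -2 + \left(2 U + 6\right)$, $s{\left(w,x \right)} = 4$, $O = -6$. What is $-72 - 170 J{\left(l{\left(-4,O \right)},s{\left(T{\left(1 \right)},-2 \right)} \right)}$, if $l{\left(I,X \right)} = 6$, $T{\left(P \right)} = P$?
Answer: $3073$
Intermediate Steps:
$u{\left(U \right)} = 4 + 2 U$ ($u{\left(U \right)} = -2 + \left(6 + 2 U\right) = 4 + 2 U$)
$J{\left(q,H \right)} = \frac{31 + q}{-6 + H}$ ($J{\left(q,H \right)} = \frac{q + 31}{H + \left(4 + 2 \left(-5\right)\right)} = \frac{31 + q}{H + \left(4 - 10\right)} = \frac{31 + q}{H - 6} = \frac{31 + q}{-6 + H}$)
$-72 - 170 J{\left(l{\left(-4,O \right)},s{\left(T{\left(1 \right)},-2 \right)} \right)} = -72 - 170 \frac{31 + 6}{-6 + 4} = -72 - 170 \frac{1}{-2} \cdot 37 = -72 - 170 \left(\left(- \frac{1}{2}\right) 37\right) = -72 - -3145 = -72 + 3145 = 3073$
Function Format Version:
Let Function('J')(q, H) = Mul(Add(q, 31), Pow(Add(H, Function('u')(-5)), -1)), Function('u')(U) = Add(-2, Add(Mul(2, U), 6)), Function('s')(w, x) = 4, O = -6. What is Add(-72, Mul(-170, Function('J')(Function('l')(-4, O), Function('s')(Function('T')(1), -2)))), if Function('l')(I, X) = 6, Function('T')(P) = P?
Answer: 3073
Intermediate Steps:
Function('u')(U) = Add(4, Mul(2, U)) (Function('u')(U) = Add(-2, Add(6, Mul(2, U))) = Add(4, Mul(2, U)))
Function('J')(q, H) = Mul(Pow(Add(-6, H), -1), Add(31, q)) (Function('J')(q, H) = Mul(Add(q, 31), Pow(Add(H, Add(4, Mul(2, -5))), -1)) = Mul(Add(31, q), Pow(Add(H, Add(4, -10)), -1)) = Mul(Add(31, q), Pow(Add(H, -6), -1)) = Mul(Add(31, q), Pow(Add(-6, H), -1)) = Mul(Pow(Add(-6, H), -1), Add(31, q)))
Add(-72, Mul(-170, Function('J')(Function('l')(-4, O), Function('s')(Function('T')(1), -2)))) = Add(-72, Mul(-170, Mul(Pow(Add(-6, 4), -1), Add(31, 6)))) = Add(-72, Mul(-170, Mul(Pow(-2, -1), 37))) = Add(-72, Mul(-170, Mul(Rational(-1, 2), 37))) = Add(-72, Mul(-170, Rational(-37, 2))) = Add(-72, 3145) = 3073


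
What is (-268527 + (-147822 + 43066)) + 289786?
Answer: -83497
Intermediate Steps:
(-268527 + (-147822 + 43066)) + 289786 = (-268527 - 104756) + 289786 = -373283 + 289786 = -83497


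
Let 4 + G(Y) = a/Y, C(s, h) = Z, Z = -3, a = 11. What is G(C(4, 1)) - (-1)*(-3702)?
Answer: -11129/3 ≈ -3709.7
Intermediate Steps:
C(s, h) = -3
G(Y) = -4 + 11/Y
G(C(4, 1)) - (-1)*(-3702) = (-4 + 11/(-3)) - (-1)*(-3702) = (-4 + 11*(-⅓)) - 1*3702 = (-4 - 11/3) - 3702 = -23/3 - 3702 = -11129/3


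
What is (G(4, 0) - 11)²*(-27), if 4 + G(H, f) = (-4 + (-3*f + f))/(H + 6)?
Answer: -160083/25 ≈ -6403.3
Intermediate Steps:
G(H, f) = -4 + (-4 - 2*f)/(6 + H) (G(H, f) = -4 + (-4 + (-3*f + f))/(H + 6) = -4 + (-4 - 2*f)/(6 + H))
(G(4, 0) - 11)²*(-27) = (2*(-14 - 1*0 - 2*4)/(6 + 4) - 11)²*(-27) = (2*(-14 + 0 - 8)/10 - 11)²*(-27) = (2*(⅒)*(-22) - 11)²*(-27) = (-22/5 - 11)²*(-27) = (-77/5)²*(-27) = (5929/25)*(-27) = -160083/25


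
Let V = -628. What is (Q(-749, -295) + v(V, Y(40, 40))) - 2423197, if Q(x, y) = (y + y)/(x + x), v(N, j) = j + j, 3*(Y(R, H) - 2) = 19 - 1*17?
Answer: -5444910790/2247 ≈ -2.4232e+6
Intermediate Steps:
Y(R, H) = 8/3 (Y(R, H) = 2 + (19 - 1*17)/3 = 2 + (19 - 17)/3 = 2 + (1/3)*2 = 2 + 2/3 = 8/3)
v(N, j) = 2*j
Q(x, y) = y/x (Q(x, y) = (2*y)/((2*x)) = (2*y)*(1/(2*x)) = y/x)
(Q(-749, -295) + v(V, Y(40, 40))) - 2423197 = (-295/(-749) + 2*(8/3)) - 2423197 = (-295*(-1/749) + 16/3) - 2423197 = (295/749 + 16/3) - 2423197 = 12869/2247 - 2423197 = -5444910790/2247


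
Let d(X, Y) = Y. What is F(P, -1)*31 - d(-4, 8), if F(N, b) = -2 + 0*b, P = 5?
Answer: -70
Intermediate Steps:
F(N, b) = -2 (F(N, b) = -2 + 0 = -2)
F(P, -1)*31 - d(-4, 8) = -2*31 - 1*8 = -62 - 8 = -70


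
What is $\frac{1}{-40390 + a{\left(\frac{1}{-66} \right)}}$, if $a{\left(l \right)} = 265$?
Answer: $- \frac{1}{40125} \approx -2.4922 \cdot 10^{-5}$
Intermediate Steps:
$\frac{1}{-40390 + a{\left(\frac{1}{-66} \right)}} = \frac{1}{-40390 + 265} = \frac{1}{-40125} = - \frac{1}{40125}$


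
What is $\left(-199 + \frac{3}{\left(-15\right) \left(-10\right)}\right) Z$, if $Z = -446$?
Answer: $\frac{2218627}{25} \approx 88745.0$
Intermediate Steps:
$\left(-199 + \frac{3}{\left(-15\right) \left(-10\right)}\right) Z = \left(-199 + \frac{3}{\left(-15\right) \left(-10\right)}\right) \left(-446\right) = \left(-199 + \frac{3}{150}\right) \left(-446\right) = \left(-199 + 3 \cdot \frac{1}{150}\right) \left(-446\right) = \left(-199 + \frac{1}{50}\right) \left(-446\right) = \left(- \frac{9949}{50}\right) \left(-446\right) = \frac{2218627}{25}$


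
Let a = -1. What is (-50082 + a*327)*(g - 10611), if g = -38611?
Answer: 2481231798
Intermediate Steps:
(-50082 + a*327)*(g - 10611) = (-50082 - 1*327)*(-38611 - 10611) = (-50082 - 327)*(-49222) = -50409*(-49222) = 2481231798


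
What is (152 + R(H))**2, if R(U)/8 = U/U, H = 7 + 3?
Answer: 25600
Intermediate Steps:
H = 10
R(U) = 8 (R(U) = 8*(U/U) = 8*1 = 8)
(152 + R(H))**2 = (152 + 8)**2 = 160**2 = 25600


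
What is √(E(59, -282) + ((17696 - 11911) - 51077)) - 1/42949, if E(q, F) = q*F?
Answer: -1/42949 + I*√61930 ≈ -2.3283e-5 + 248.86*I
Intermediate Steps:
E(q, F) = F*q
√(E(59, -282) + ((17696 - 11911) - 51077)) - 1/42949 = √(-282*59 + ((17696 - 11911) - 51077)) - 1/42949 = √(-16638 + (5785 - 51077)) - 1*1/42949 = √(-16638 - 45292) - 1/42949 = √(-61930) - 1/42949 = I*√61930 - 1/42949 = -1/42949 + I*√61930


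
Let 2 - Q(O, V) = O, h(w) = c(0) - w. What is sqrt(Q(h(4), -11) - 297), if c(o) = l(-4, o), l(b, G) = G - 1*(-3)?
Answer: 7*I*sqrt(6) ≈ 17.146*I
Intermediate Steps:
l(b, G) = 3 + G (l(b, G) = G + 3 = 3 + G)
c(o) = 3 + o
h(w) = 3 - w (h(w) = (3 + 0) - w = 3 - w)
Q(O, V) = 2 - O
sqrt(Q(h(4), -11) - 297) = sqrt((2 - (3 - 1*4)) - 297) = sqrt((2 - (3 - 4)) - 297) = sqrt((2 - 1*(-1)) - 297) = sqrt((2 + 1) - 297) = sqrt(3 - 297) = sqrt(-294) = 7*I*sqrt(6)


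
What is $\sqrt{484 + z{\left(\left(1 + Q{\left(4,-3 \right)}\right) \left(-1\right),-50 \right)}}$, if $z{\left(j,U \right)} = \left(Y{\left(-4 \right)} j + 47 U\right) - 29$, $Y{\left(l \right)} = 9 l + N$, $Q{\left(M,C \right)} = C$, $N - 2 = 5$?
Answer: $3 i \sqrt{217} \approx 44.193 i$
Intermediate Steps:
$N = 7$ ($N = 2 + 5 = 7$)
$Y{\left(l \right)} = 7 + 9 l$ ($Y{\left(l \right)} = 9 l + 7 = 7 + 9 l$)
$z{\left(j,U \right)} = -29 - 29 j + 47 U$ ($z{\left(j,U \right)} = \left(\left(7 + 9 \left(-4\right)\right) j + 47 U\right) - 29 = \left(\left(7 - 36\right) j + 47 U\right) - 29 = \left(- 29 j + 47 U\right) - 29 = -29 - 29 j + 47 U$)
$\sqrt{484 + z{\left(\left(1 + Q{\left(4,-3 \right)}\right) \left(-1\right),-50 \right)}} = \sqrt{484 - \left(2379 + 29 \left(1 - 3\right) \left(-1\right)\right)} = \sqrt{484 - \left(2379 + 29 \left(-2\right) \left(-1\right)\right)} = \sqrt{484 - 2437} = \sqrt{-1953} = 3 i \sqrt{217}$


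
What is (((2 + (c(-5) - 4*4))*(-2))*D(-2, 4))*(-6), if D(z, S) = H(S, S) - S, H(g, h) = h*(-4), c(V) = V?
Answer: 4560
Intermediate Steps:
H(g, h) = -4*h
D(z, S) = -5*S (D(z, S) = -4*S - S = -5*S)
(((2 + (c(-5) - 4*4))*(-2))*D(-2, 4))*(-6) = (((2 + (-5 - 4*4))*(-2))*(-5*4))*(-6) = (((2 + (-5 - 16))*(-2))*(-20))*(-6) = (((2 - 21)*(-2))*(-20))*(-6) = (-19*(-2)*(-20))*(-6) = (38*(-20))*(-6) = -760*(-6) = 4560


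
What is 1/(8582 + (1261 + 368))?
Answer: 1/10211 ≈ 9.7934e-5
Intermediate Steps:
1/(8582 + (1261 + 368)) = 1/(8582 + 1629) = 1/10211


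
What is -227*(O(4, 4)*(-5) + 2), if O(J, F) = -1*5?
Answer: -6129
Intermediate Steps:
O(J, F) = -5
-227*(O(4, 4)*(-5) + 2) = -227*(-5*(-5) + 2) = -227*(25 + 2) = -227*27 = -6129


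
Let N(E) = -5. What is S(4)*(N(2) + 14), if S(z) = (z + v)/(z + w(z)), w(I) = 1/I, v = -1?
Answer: 108/17 ≈ 6.3529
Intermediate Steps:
S(z) = (-1 + z)/(z + 1/z) (S(z) = (z - 1)/(z + 1/z) = (-1 + z)/(z + 1/z))
S(4)*(N(2) + 14) = (4*(-1 + 4)/(1 + 4²))*(-5 + 14) = (4*3/(1 + 16))*9 = (4*3/17)*9 = (4*(1/17)*3)*9 = (12/17)*9 = 108/17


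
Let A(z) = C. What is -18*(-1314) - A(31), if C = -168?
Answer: 23820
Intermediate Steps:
A(z) = -168
-18*(-1314) - A(31) = -18*(-1314) - 1*(-168) = 23652 + 168 = 23820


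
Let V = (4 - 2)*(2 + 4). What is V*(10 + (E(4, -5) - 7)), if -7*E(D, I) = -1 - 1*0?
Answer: 264/7 ≈ 37.714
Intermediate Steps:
E(D, I) = ⅐ (E(D, I) = -(-1 - 1*0)/7 = -(-1 + 0)/7 = -⅐*(-1) = ⅐)
V = 12 (V = 2*6 = 12)
V*(10 + (E(4, -5) - 7)) = 12*(10 + (⅐ - 7)) = 12*(10 - 48/7) = 12*(22/7) = 264/7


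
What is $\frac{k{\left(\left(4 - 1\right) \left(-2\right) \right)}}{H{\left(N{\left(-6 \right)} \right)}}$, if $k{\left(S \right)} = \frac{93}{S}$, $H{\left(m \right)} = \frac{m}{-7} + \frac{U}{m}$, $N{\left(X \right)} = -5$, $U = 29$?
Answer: $\frac{1085}{356} \approx 3.0478$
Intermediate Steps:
$H{\left(m \right)} = \frac{29}{m} - \frac{m}{7}$ ($H{\left(m \right)} = \frac{m}{-7} + \frac{29}{m} = m \left(- \frac{1}{7}\right) + \frac{29}{m} = - \frac{m}{7} + \frac{29}{m} = \frac{29}{m} - \frac{m}{7}$)
$\frac{k{\left(\left(4 - 1\right) \left(-2\right) \right)}}{H{\left(N{\left(-6 \right)} \right)}} = \frac{93 \frac{1}{\left(4 - 1\right) \left(-2\right)}}{\frac{29}{-5} - - \frac{5}{7}} = \frac{93 \frac{1}{3 \left(-2\right)}}{29 \left(- \frac{1}{5}\right) + \frac{5}{7}} = \frac{93 \frac{1}{-6}}{- \frac{29}{5} + \frac{5}{7}} = \frac{93 \left(- \frac{1}{6}\right)}{- \frac{178}{35}} = \left(- \frac{31}{2}\right) \left(- \frac{35}{178}\right) = \frac{1085}{356}$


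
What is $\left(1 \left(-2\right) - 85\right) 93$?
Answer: $-8091$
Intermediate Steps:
$\left(1 \left(-2\right) - 85\right) 93 = \left(-2 - 85\right) 93 = \left(-87\right) 93 = -8091$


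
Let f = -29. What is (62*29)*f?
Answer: -52142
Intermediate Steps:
(62*29)*f = (62*29)*(-29) = 1798*(-29) = -52142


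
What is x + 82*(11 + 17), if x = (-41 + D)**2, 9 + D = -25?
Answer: 7921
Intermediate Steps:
D = -34 (D = -9 - 25 = -34)
x = 5625 (x = (-41 - 34)**2 = (-75)**2 = 5625)
x + 82*(11 + 17) = 5625 + 82*(11 + 17) = 5625 + 82*28 = 5625 + 2296 = 7921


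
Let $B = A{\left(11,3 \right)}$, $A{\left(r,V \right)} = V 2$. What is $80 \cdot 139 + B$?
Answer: $11126$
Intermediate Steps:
$A{\left(r,V \right)} = 2 V$
$B = 6$ ($B = 2 \cdot 3 = 6$)
$80 \cdot 139 + B = 80 \cdot 139 + 6 = 11120 + 6 = 11126$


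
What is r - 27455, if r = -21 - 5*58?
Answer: -27766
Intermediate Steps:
r = -311 (r = -21 - 290 = -311)
r - 27455 = -311 - 27455 = -27766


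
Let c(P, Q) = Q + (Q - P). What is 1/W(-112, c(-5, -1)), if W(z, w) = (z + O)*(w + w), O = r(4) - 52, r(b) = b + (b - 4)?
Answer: -1/960 ≈ -0.0010417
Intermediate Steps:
r(b) = -4 + 2*b (r(b) = b + (-4 + b) = -4 + 2*b)
O = -48 (O = (-4 + 2*4) - 52 = (-4 + 8) - 52 = 4 - 52 = -48)
c(P, Q) = -P + 2*Q
W(z, w) = 2*w*(-48 + z) (W(z, w) = (z - 48)*(w + w) = (-48 + z)*(2*w) = 2*w*(-48 + z))
1/W(-112, c(-5, -1)) = 1/(2*(-1*(-5) + 2*(-1))*(-48 - 112)) = 1/(2*(5 - 2)*(-160)) = 1/(2*3*(-160)) = 1/(-960) = -1/960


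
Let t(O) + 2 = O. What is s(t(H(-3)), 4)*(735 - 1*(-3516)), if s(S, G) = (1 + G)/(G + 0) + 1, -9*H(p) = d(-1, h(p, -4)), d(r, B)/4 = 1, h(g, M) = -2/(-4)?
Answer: 38259/4 ≈ 9564.8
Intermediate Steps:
h(g, M) = 1/2 (h(g, M) = -2*(-1/4) = 1/2)
d(r, B) = 4 (d(r, B) = 4*1 = 4)
H(p) = -4/9 (H(p) = -1/9*4 = -4/9)
t(O) = -2 + O
s(S, G) = 1 + (1 + G)/G (s(S, G) = (1 + G)/G + 1 = 1 + (1 + G)/G)
s(t(H(-3)), 4)*(735 - 1*(-3516)) = (2 + 1/4)*(735 - 1*(-3516)) = (2 + 1/4)*(735 + 3516) = (9/4)*4251 = 38259/4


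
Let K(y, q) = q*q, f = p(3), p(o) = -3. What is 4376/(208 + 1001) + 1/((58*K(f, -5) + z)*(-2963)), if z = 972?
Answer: 31403863927/8676250674 ≈ 3.6195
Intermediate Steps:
f = -3
K(y, q) = q²
4376/(208 + 1001) + 1/((58*K(f, -5) + z)*(-2963)) = 4376/(208 + 1001) + 1/((58*(-5)² + 972)*(-2963)) = 4376/1209 - 1/2963/(58*25 + 972) = 4376*(1/1209) - 1/2963/(1450 + 972) = 4376/1209 - 1/2963/2422 = 4376/1209 + (1/2422)*(-1/2963) = 4376/1209 - 1/7176386 = 31403863927/8676250674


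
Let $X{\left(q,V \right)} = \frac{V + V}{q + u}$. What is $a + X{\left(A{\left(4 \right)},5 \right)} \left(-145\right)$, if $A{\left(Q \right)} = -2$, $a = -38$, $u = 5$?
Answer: $- \frac{1564}{3} \approx -521.33$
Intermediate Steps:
$X{\left(q,V \right)} = \frac{2 V}{5 + q}$ ($X{\left(q,V \right)} = \frac{V + V}{q + 5} = \frac{2 V}{5 + q}$)
$a + X{\left(A{\left(4 \right)},5 \right)} \left(-145\right) = -38 + 2 \cdot 5 \frac{1}{5 - 2} \left(-145\right) = -38 + 2 \cdot 5 \cdot \frac{1}{3} \left(-145\right) = -38 + \frac{10}{3} \left(-145\right) = -38 - \frac{1450}{3} = - \frac{1564}{3}$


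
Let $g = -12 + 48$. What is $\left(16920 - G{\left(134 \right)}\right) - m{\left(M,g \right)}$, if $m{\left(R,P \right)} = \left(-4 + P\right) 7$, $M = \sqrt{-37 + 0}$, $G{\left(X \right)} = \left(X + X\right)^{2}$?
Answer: $-55128$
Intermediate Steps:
$G{\left(X \right)} = 4 X^{2}$ ($G{\left(X \right)} = \left(2 X\right)^{2} = 4 X^{2}$)
$g = 36$
$M = i \sqrt{37}$ ($M = \sqrt{-37} = i \sqrt{37} \approx 6.0828 i$)
$m{\left(R,P \right)} = -28 + 7 P$
$\left(16920 - G{\left(134 \right)}\right) - m{\left(M,g \right)} = \left(16920 - 4 \cdot 134^{2}\right) - \left(-28 + 7 \cdot 36\right) = \left(16920 - 4 \cdot 17956\right) - \left(-28 + 252\right) = \left(16920 - 71824\right) - 224 = -54904 - 224 = -55128$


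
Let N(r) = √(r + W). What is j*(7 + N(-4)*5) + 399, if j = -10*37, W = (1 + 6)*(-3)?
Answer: -2191 - 9250*I ≈ -2191.0 - 9250.0*I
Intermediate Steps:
W = -21 (W = 7*(-3) = -21)
N(r) = √(-21 + r) (N(r) = √(r - 21) = √(-21 + r))
j = -370
j*(7 + N(-4)*5) + 399 = -370*(7 + √(-21 - 4)*5) + 399 = -370*(7 + √(-25)*5) + 399 = -370*(7 + (5*I)*5) + 399 = -370*(7 + 25*I) + 399 = (-2590 - 9250*I) + 399 = -2191 - 9250*I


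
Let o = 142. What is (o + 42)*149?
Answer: 27416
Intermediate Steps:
(o + 42)*149 = (142 + 42)*149 = 184*149 = 27416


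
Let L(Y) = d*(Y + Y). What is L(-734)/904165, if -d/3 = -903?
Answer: -3976812/904165 ≈ -4.3983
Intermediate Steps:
d = 2709 (d = -3*(-903) = 2709)
L(Y) = 5418*Y (L(Y) = 2709*(Y + Y) = 2709*(2*Y) = 5418*Y)
L(-734)/904165 = (5418*(-734))/904165 = -3976812*1/904165 = -3976812/904165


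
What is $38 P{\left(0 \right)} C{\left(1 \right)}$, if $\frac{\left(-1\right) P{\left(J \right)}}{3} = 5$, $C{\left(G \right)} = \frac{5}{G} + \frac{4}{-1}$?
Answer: $-570$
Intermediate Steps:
$C{\left(G \right)} = -4 + \frac{5}{G}$ ($C{\left(G \right)} = \frac{5}{G} + 4 \left(-1\right) = \frac{5}{G} - 4 = -4 + \frac{5}{G}$)
$P{\left(J \right)} = -15$ ($P{\left(J \right)} = \left(-3\right) 5 = -15$)
$38 P{\left(0 \right)} C{\left(1 \right)} = 38 \left(-15\right) \left(-4 + \frac{5}{1}\right) = - 570 \left(-4 + 5 \cdot 1\right) = - 570 \left(-4 + 5\right) = \left(-570\right) 1 = -570$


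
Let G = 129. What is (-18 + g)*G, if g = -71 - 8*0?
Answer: -11481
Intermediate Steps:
g = -71 (g = -71 + 0 = -71)
(-18 + g)*G = (-18 - 71)*129 = -89*129 = -11481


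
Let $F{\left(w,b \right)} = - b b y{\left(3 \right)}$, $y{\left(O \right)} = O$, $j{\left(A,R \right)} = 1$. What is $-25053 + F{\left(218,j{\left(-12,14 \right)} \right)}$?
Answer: $-25056$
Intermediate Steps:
$F{\left(w,b \right)} = - 3 b^{2}$ ($F{\left(w,b \right)} = - b b 3 = - b^{2} \cdot 3 = - 3 b^{2}$)
$-25053 + F{\left(218,j{\left(-12,14 \right)} \right)} = -25053 - 3 \cdot 1^{2} = -25053 - 3 = -25056$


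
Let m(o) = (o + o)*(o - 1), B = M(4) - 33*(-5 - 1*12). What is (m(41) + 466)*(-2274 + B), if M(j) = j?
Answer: -6401914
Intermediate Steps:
B = 565 (B = 4 - 33*(-5 - 1*12) = 4 - 33*(-5 - 12) = 4 - 33*(-17) = 4 + 561 = 565)
m(o) = 2*o*(-1 + o) (m(o) = (2*o)*(-1 + o) = 2*o*(-1 + o))
(m(41) + 466)*(-2274 + B) = (2*41*(-1 + 41) + 466)*(-2274 + 565) = (2*41*40 + 466)*(-1709) = (3280 + 466)*(-1709) = 3746*(-1709) = -6401914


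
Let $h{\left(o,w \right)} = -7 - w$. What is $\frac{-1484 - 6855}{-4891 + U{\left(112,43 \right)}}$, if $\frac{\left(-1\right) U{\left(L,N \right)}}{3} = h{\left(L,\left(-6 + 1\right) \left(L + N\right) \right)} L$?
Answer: $\frac{8339}{262939} \approx 0.031715$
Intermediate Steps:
$U{\left(L,N \right)} = - 3 L \left(-7 + 5 L + 5 N\right)$ ($U{\left(L,N \right)} = - 3 \left(-7 - \left(-6 + 1\right) \left(L + N\right)\right) L = - 3 \left(-7 - - 5 \left(L + N\right)\right) L = - 3 \left(-7 - \left(- 5 L - 5 N\right)\right) L = - 3 \left(-7 + \left(5 L + 5 N\right)\right) L = - 3 \left(-7 + 5 L + 5 N\right) L = - 3 L \left(-7 + 5 L + 5 N\right)$)
$\frac{-1484 - 6855}{-4891 + U{\left(112,43 \right)}} = \frac{-1484 - 6855}{-4891 + 3 \cdot 112 \left(7 - 560 - 215\right)} = - \frac{8339}{-4891 + 3 \cdot 112 \left(7 - 560 - 215\right)} = - \frac{8339}{-4891 + 3 \cdot 112 \left(-768\right)} = - \frac{8339}{-4891 - 258048} = - \frac{8339}{-262939} = \left(-8339\right) \left(- \frac{1}{262939}\right) = \frac{8339}{262939}$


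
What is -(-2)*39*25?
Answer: 1950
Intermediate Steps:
-(-2)*39*25 = -2*(-39)*25 = 78*25 = 1950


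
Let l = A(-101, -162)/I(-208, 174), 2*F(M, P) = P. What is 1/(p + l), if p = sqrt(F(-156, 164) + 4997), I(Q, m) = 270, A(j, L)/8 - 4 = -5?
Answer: 540/92564759 + 18225*sqrt(5079)/92564759 ≈ 0.014038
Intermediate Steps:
A(j, L) = -8 (A(j, L) = 32 + 8*(-5) = 32 - 40 = -8)
F(M, P) = P/2
p = sqrt(5079) (p = sqrt((1/2)*164 + 4997) = sqrt(82 + 4997) = sqrt(5079) ≈ 71.267)
l = -4/135 (l = -8/270 = -8*1/270 = -4/135 ≈ -0.029630)
1/(p + l) = 1/(sqrt(5079) - 4/135) = 1/(-4/135 + sqrt(5079))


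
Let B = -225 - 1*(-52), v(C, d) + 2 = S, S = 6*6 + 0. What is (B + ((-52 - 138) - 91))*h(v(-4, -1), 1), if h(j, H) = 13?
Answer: -5902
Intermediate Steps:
S = 36 (S = 36 + 0 = 36)
v(C, d) = 34 (v(C, d) = -2 + 36 = 34)
B = -173 (B = -225 + 52 = -173)
(B + ((-52 - 138) - 91))*h(v(-4, -1), 1) = (-173 + ((-52 - 138) - 91))*13 = (-173 + (-190 - 91))*13 = (-173 - 281)*13 = -454*13 = -5902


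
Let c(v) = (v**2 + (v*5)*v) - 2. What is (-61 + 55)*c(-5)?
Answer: -888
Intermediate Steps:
c(v) = -2 + 6*v**2 (c(v) = (v**2 + (5*v)*v) - 2 = (v**2 + 5*v**2) - 2 = 6*v**2 - 2 = -2 + 6*v**2)
(-61 + 55)*c(-5) = (-61 + 55)*(-2 + 6*(-5)**2) = -6*(-2 + 6*25) = -6*(-2 + 150) = -6*148 = -888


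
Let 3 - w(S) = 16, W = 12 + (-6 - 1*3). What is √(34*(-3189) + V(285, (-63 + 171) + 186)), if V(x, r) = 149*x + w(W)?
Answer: I*√65974 ≈ 256.85*I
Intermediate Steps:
W = 3 (W = 12 + (-6 - 3) = 12 - 9 = 3)
w(S) = -13 (w(S) = 3 - 1*16 = 3 - 16 = -13)
V(x, r) = -13 + 149*x (V(x, r) = 149*x - 13 = -13 + 149*x)
√(34*(-3189) + V(285, (-63 + 171) + 186)) = √(34*(-3189) + (-13 + 149*285)) = √(-108426 + (-13 + 42465)) = √(-108426 + 42452) = √(-65974) = I*√65974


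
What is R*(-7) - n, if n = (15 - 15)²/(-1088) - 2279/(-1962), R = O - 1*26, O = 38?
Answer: -167087/1962 ≈ -85.162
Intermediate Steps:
R = 12 (R = 38 - 1*26 = 38 - 26 = 12)
n = 2279/1962 (n = 0²*(-1/1088) - 2279*(-1/1962) = 0*(-1/1088) + 2279/1962 = 0 + 2279/1962 = 2279/1962 ≈ 1.1616)
R*(-7) - n = 12*(-7) - 1*2279/1962 = -84 - 2279/1962 = -167087/1962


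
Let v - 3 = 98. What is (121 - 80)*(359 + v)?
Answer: 18860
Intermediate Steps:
v = 101 (v = 3 + 98 = 101)
(121 - 80)*(359 + v) = (121 - 80)*(359 + 101) = 41*460 = 18860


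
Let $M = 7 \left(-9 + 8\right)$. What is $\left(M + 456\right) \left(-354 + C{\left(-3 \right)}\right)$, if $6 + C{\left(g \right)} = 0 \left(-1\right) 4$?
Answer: $-161640$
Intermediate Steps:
$C{\left(g \right)} = -6$ ($C{\left(g \right)} = -6 + 0 \left(-1\right) 4 = -6 + 0 \cdot 4 = -6 + 0 = -6$)
$M = -7$ ($M = 7 \left(-1\right) = -7$)
$\left(M + 456\right) \left(-354 + C{\left(-3 \right)}\right) = \left(-7 + 456\right) \left(-354 - 6\right) = 449 \left(-360\right) = -161640$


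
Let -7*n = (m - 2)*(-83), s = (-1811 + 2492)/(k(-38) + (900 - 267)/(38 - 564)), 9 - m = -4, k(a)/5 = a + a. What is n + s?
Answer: 180560927/1403591 ≈ 128.64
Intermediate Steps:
k(a) = 10*a (k(a) = 5*(a + a) = 5*(2*a) = 10*a)
m = 13 (m = 9 - 1*(-4) = 9 + 4 = 13)
s = -358206/200513 (s = (-1811 + 2492)/(10*(-38) + (900 - 267)/(38 - 564)) = 681/(-380 + 633/(-526)) = 681/(-380 + 633*(-1/526)) = 681/(-380 - 633/526) = 681/(-200513/526) = 681*(-526/200513) = -358206/200513 ≈ -1.7864)
n = 913/7 (n = -(13 - 2)*(-83)/7 = -11*(-83)/7 = -⅐*(-913) = 913/7 ≈ 130.43)
n + s = 913/7 - 358206/200513 = 180560927/1403591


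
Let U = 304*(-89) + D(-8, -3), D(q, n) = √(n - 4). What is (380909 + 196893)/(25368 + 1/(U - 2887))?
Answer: 13141831461023533530/576983084282072497 + 577802*I*√7/576983084282072497 ≈ 22.777 + 2.6495e-12*I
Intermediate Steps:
D(q, n) = √(-4 + n)
U = -27056 + I*√7 (U = 304*(-89) + √(-4 - 3) = -27056 + √(-7) = -27056 + I*√7 ≈ -27056.0 + 2.6458*I)
(380909 + 196893)/(25368 + 1/(U - 2887)) = (380909 + 196893)/(25368 + 1/((-27056 + I*√7) - 2887)) = 577802/(25368 + 1/(-29943 + I*√7))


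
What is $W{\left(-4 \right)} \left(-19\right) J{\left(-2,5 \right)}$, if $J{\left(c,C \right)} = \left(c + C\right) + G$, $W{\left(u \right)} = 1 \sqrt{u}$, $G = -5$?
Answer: $76 i \approx 76.0 i$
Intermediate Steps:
$W{\left(u \right)} = \sqrt{u}$
$J{\left(c,C \right)} = -5 + C + c$ ($J{\left(c,C \right)} = \left(c + C\right) - 5 = \left(C + c\right) - 5 = -5 + C + c$)
$W{\left(-4 \right)} \left(-19\right) J{\left(-2,5 \right)} = \sqrt{-4} \left(-19\right) \left(-5 + 5 - 2\right) = 2 i \left(-19\right) \left(-2\right) = - 38 i \left(-2\right) = 76 i$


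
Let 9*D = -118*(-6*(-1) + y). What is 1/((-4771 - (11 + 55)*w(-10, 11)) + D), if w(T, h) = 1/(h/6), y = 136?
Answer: -9/60019 ≈ -0.00014995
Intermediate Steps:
w(T, h) = 6/h (w(T, h) = 1/(h*(1/6)) = 1/(h/6) = 6/h)
D = -16756/9 (D = (-118*(-6*(-1) + 136))/9 = (-118*(6 + 136))/9 = (-118*142)/9 = (1/9)*(-16756) = -16756/9 ≈ -1861.8)
1/((-4771 - (11 + 55)*w(-10, 11)) + D) = 1/((-4771 - (11 + 55)*6/11) - 16756/9) = 1/((-4771 - 66*6*(1/11)) - 16756/9) = 1/((-4771 - 66*6/11) - 16756/9) = 1/((-4771 - 1*36) - 16756/9) = 1/((-4771 - 36) - 16756/9) = 1/(-4807 - 16756/9) = 1/(-60019/9) = -9/60019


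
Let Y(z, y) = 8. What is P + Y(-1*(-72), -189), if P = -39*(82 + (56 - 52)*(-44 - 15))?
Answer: 6014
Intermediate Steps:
P = 6006 (P = -39*(82 + 4*(-59)) = -39*(82 - 236) = -39*(-154) = 6006)
P + Y(-1*(-72), -189) = 6006 + 8 = 6014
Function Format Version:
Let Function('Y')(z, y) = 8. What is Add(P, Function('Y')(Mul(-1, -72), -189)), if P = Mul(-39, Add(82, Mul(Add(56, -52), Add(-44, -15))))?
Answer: 6014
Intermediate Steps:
P = 6006 (P = Mul(-39, Add(82, Mul(4, -59))) = Mul(-39, Add(82, -236)) = Mul(-39, -154) = 6006)
Add(P, Function('Y')(Mul(-1, -72), -189)) = Add(6006, 8) = 6014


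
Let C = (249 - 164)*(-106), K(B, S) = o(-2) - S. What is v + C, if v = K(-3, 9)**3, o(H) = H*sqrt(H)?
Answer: -9523 - 470*I*sqrt(2) ≈ -9523.0 - 664.68*I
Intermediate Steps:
o(H) = H**(3/2)
K(B, S) = -S - 2*I*sqrt(2) (K(B, S) = (-2)**(3/2) - S = -2*I*sqrt(2) - S = -S - 2*I*sqrt(2))
C = -9010 (C = 85*(-106) = -9010)
v = (-9 - 2*I*sqrt(2))**3 (v = (-1*9 - 2*I*sqrt(2))**3 = (-9 - 2*I*sqrt(2))**3 ≈ -513.0 - 664.68*I)
v + C = (-513 - 470*I*sqrt(2)) - 9010 = -9523 - 470*I*sqrt(2)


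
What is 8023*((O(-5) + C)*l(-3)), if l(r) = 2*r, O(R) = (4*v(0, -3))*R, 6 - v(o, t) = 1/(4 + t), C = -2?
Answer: 4910076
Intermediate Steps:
v(o, t) = 6 - 1/(4 + t)
O(R) = 20*R (O(R) = (4*((23 + 6*(-3))/(4 - 3)))*R = (4*((23 - 18)/1))*R = (4*(1*5))*R = (4*5)*R = 20*R)
8023*((O(-5) + C)*l(-3)) = 8023*((20*(-5) - 2)*(2*(-3))) = 8023*((-100 - 2)*(-6)) = 8023*(-102*(-6)) = 8023*612 = 4910076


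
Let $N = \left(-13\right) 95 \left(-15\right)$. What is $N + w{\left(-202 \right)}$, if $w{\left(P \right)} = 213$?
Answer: $18738$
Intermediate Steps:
$N = 18525$ ($N = \left(-1235\right) \left(-15\right) = 18525$)
$N + w{\left(-202 \right)} = 18525 + 213 = 18738$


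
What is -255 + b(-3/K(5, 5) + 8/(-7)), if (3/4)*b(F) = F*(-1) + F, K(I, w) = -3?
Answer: -255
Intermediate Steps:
b(F) = 0 (b(F) = 4*(F*(-1) + F)/3 = 4*(-F + F)/3 = (4/3)*0 = 0)
-255 + b(-3/K(5, 5) + 8/(-7)) = -255 + 0 = -255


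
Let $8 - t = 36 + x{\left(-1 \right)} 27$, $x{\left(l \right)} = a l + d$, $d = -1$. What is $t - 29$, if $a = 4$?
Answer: $78$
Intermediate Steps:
$x{\left(l \right)} = -1 + 4 l$ ($x{\left(l \right)} = 4 l - 1 = -1 + 4 l$)
$t = 107$ ($t = 8 - \left(36 + \left(-1 + 4 \left(-1\right)\right) 27\right) = 8 - \left(36 + \left(-1 - 4\right) 27\right) = 8 - \left(36 - 135\right) = 8 - -99 = 8 + 99 = 107$)
$t - 29 = 107 - 29 = 78$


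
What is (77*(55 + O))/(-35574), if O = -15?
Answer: -20/231 ≈ -0.086580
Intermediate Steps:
(77*(55 + O))/(-35574) = (77*(55 - 15))/(-35574) = (77*40)*(-1/35574) = 3080*(-1/35574) = -20/231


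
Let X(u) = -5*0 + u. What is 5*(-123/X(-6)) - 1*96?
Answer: 13/2 ≈ 6.5000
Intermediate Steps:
X(u) = u (X(u) = 0 + u = u)
5*(-123/X(-6)) - 1*96 = 5*(-123/(-6)) - 1*96 = 5*(-123*(-⅙)) - 96 = 5*(41/2) - 96 = 205/2 - 96 = 13/2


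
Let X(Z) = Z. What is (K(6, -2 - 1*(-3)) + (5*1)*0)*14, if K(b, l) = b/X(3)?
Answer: 28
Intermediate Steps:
K(b, l) = b/3
(K(6, -2 - 1*(-3)) + (5*1)*0)*14 = ((⅓)*6 + (5*1)*0)*14 = (2 + 5*0)*14 = (2 + 0)*14 = 2*14 = 28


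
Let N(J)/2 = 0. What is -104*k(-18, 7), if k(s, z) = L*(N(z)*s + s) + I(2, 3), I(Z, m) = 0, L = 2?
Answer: 3744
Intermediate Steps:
N(J) = 0 (N(J) = 2*0 = 0)
k(s, z) = 2*s (k(s, z) = 2*(0*s + s) + 0 = 2*(0 + s) + 0 = 2*s + 0 = 2*s)
-104*k(-18, 7) = -208*(-18) = -104*(-36) = 3744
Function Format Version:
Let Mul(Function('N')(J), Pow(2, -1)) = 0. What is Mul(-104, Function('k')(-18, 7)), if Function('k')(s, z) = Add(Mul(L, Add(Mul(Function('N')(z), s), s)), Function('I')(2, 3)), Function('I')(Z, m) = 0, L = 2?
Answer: 3744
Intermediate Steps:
Function('N')(J) = 0 (Function('N')(J) = Mul(2, 0) = 0)
Function('k')(s, z) = Mul(2, s) (Function('k')(s, z) = Add(Mul(2, Add(Mul(0, s), s)), 0) = Add(Mul(2, Add(0, s)), 0) = Add(Mul(2, s), 0) = Mul(2, s))
Mul(-104, Function('k')(-18, 7)) = Mul(-104, Mul(2, -18)) = Mul(-104, -36) = 3744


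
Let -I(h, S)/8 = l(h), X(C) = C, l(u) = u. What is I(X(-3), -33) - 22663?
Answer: -22639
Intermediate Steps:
I(h, S) = -8*h
I(X(-3), -33) - 22663 = -8*(-3) - 22663 = 24 - 22663 = -22639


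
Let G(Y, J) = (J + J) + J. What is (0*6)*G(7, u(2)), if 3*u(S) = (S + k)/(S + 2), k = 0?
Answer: 0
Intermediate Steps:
u(S) = S/(3*(2 + S)) (u(S) = ((S + 0)/(S + 2))/3 = (S/(2 + S))/3 = S/(3*(2 + S)))
G(Y, J) = 3*J (G(Y, J) = 2*J + J = 3*J)
(0*6)*G(7, u(2)) = (0*6)*(3*((⅓)*2/(2 + 2))) = 0*(3*((⅓)*2/4)) = 0*(3*((⅓)*2*(¼))) = 0*(3*(⅙)) = 0*(½) = 0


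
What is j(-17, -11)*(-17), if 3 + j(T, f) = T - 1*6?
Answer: 442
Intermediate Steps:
j(T, f) = -9 + T (j(T, f) = -3 + (T - 1*6) = -3 + (T - 6) = -3 + (-6 + T) = -9 + T)
j(-17, -11)*(-17) = (-9 - 17)*(-17) = -26*(-17) = 442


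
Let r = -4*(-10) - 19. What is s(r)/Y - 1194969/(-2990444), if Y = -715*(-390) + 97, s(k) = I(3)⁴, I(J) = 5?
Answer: 335202045143/834175382468 ≈ 0.40184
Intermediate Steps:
r = 21 (r = 40 - 19 = 21)
s(k) = 625 (s(k) = 5⁴ = 625)
Y = 278947 (Y = 278850 + 97 = 278947)
s(r)/Y - 1194969/(-2990444) = 625/278947 - 1194969/(-2990444) = 625*(1/278947) - 1194969*(-1/2990444) = 625/278947 + 1194969/2990444 = 335202045143/834175382468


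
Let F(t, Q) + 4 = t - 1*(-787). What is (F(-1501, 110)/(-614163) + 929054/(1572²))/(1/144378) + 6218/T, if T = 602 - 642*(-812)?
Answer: 18151811139981068133/333376195250252 ≈ 54448.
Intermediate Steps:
F(t, Q) = 783 + t (F(t, Q) = -4 + (t - 1*(-787)) = -4 + (t + 787) = -4 + (787 + t) = 783 + t)
T = 521906 (T = 602 + 521304 = 521906)
(F(-1501, 110)/(-614163) + 929054/(1572²))/(1/144378) + 6218/T = ((783 - 1501)/(-614163) + 929054/(1572²))/(1/144378) + 6218/521906 = (-718*(-1/614163) + 929054/2471184)/(1/144378) + 6218*(1/521906) = (718/614163 + 929054*(1/2471184))*144378 + 3109/260953 = (718/614163 + 464527/1235592)*144378 + 3109/260953 = (95394150319/252951629832)*144378 + 3109/260953 = 765156479708699/14052868324 + 3109/260953 = 18151811139981068133/333376195250252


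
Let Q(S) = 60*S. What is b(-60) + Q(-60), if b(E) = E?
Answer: -3660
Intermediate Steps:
b(-60) + Q(-60) = -60 + 60*(-60) = -60 - 3600 = -3660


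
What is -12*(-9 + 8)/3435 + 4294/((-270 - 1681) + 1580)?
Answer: -4915146/424795 ≈ -11.571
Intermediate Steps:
-12*(-9 + 8)/3435 + 4294/((-270 - 1681) + 1580) = -12*(-1)*(1/3435) + 4294/(-1951 + 1580) = 12*(1/3435) + 4294/(-371) = 4/1145 + 4294*(-1/371) = 4/1145 - 4294/371 = -4915146/424795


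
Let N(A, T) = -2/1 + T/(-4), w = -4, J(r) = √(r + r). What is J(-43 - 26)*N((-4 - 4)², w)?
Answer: -I*√138 ≈ -11.747*I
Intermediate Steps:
J(r) = √2*√r (J(r) = √(2*r) = √2*√r)
N(A, T) = -2 - T/4 (N(A, T) = -2*1 + T*(-¼) = -2 - T/4)
J(-43 - 26)*N((-4 - 4)², w) = (√2*√(-43 - 26))*(-2 - ¼*(-4)) = (√2*√(-69))*(-2 + 1) = (√2*(I*√69))*(-1) = (I*√138)*(-1) = -I*√138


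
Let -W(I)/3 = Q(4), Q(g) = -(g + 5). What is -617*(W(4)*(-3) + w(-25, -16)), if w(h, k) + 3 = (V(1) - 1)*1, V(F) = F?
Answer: 51828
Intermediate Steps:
Q(g) = -5 - g (Q(g) = -(5 + g) = -5 - g)
w(h, k) = -3 (w(h, k) = -3 + (1 - 1)*1 = -3 + 0*1 = -3 + 0 = -3)
W(I) = 27 (W(I) = -3*(-5 - 1*4) = -3*(-5 - 4) = -3*(-9) = 27)
-617*(W(4)*(-3) + w(-25, -16)) = -617*(27*(-3) - 3) = -617*(-81 - 3) = -617*(-84) = 51828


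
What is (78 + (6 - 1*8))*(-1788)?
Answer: -135888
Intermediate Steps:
(78 + (6 - 1*8))*(-1788) = (78 + (6 - 8))*(-1788) = (78 - 2)*(-1788) = 76*(-1788) = -135888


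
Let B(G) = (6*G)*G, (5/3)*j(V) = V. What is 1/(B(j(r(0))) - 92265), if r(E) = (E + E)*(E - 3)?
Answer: -1/92265 ≈ -1.0838e-5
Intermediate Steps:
r(E) = 2*E*(-3 + E) (r(E) = (2*E)*(-3 + E) = 2*E*(-3 + E))
j(V) = 3*V/5
B(G) = 6*G**2
1/(B(j(r(0))) - 92265) = 1/(6*(3*(2*0*(-3 + 0))/5)**2 - 92265) = 1/(6*(3*(2*0*(-3))/5)**2 - 92265) = 1/(6*((3/5)*0)**2 - 92265) = 1/(6*0**2 - 92265) = 1/(6*0 - 92265) = 1/(0 - 92265) = 1/(-92265) = -1/92265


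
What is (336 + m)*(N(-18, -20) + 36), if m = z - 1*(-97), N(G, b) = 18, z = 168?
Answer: 32454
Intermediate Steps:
m = 265 (m = 168 - 1*(-97) = 168 + 97 = 265)
(336 + m)*(N(-18, -20) + 36) = (336 + 265)*(18 + 36) = 601*54 = 32454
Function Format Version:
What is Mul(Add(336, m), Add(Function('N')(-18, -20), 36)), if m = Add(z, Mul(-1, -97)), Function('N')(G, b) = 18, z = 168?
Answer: 32454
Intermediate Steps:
m = 265 (m = Add(168, Mul(-1, -97)) = Add(168, 97) = 265)
Mul(Add(336, m), Add(Function('N')(-18, -20), 36)) = Mul(Add(336, 265), Add(18, 36)) = Mul(601, 54) = 32454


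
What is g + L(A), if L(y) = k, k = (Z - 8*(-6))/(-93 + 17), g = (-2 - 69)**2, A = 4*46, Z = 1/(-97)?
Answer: 1955663/388 ≈ 5040.4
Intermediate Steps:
Z = -1/97 ≈ -0.010309
A = 184
g = 5041 (g = (-71)**2 = 5041)
k = -245/388 (k = (-1/97 - 8*(-6))/(-93 + 17) = (-1/97 + 48)/(-76) = (4655/97)*(-1/76) = -245/388 ≈ -0.63144)
L(y) = -245/388
g + L(A) = 5041 - 245/388 = 1955663/388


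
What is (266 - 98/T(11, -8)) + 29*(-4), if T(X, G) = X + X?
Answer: 1601/11 ≈ 145.55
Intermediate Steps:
T(X, G) = 2*X
(266 - 98/T(11, -8)) + 29*(-4) = (266 - 98/(2*11)) + 29*(-4) = (266 - 98/22) - 116 = (266 - 98*1/22) - 116 = (266 - 49/11) - 116 = 2877/11 - 116 = 1601/11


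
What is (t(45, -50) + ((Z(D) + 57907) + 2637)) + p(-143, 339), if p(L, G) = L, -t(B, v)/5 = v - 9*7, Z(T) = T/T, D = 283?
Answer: 60967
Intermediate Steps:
Z(T) = 1
t(B, v) = 315 - 5*v (t(B, v) = -5*(v - 9*7) = -5*(v - 63) = -5*(-63 + v) = 315 - 5*v)
(t(45, -50) + ((Z(D) + 57907) + 2637)) + p(-143, 339) = ((315 - 5*(-50)) + ((1 + 57907) + 2637)) - 143 = ((315 + 250) + (57908 + 2637)) - 143 = (565 + 60545) - 143 = 61110 - 143 = 60967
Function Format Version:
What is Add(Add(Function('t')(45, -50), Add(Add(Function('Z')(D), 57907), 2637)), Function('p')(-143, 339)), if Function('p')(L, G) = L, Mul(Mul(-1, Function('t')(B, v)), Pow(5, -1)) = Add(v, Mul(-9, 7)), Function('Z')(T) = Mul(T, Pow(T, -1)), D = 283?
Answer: 60967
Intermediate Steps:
Function('Z')(T) = 1
Function('t')(B, v) = Add(315, Mul(-5, v)) (Function('t')(B, v) = Mul(-5, Add(v, Mul(-9, 7))) = Mul(-5, Add(v, -63)) = Mul(-5, Add(-63, v)) = Add(315, Mul(-5, v)))
Add(Add(Function('t')(45, -50), Add(Add(Function('Z')(D), 57907), 2637)), Function('p')(-143, 339)) = Add(Add(Add(315, Mul(-5, -50)), Add(Add(1, 57907), 2637)), -143) = Add(Add(Add(315, 250), Add(57908, 2637)), -143) = Add(Add(565, 60545), -143) = Add(61110, -143) = 60967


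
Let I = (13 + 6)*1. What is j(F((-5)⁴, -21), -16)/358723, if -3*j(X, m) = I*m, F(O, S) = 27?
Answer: 304/1076169 ≈ 0.00028248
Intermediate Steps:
I = 19 (I = 19*1 = 19)
j(X, m) = -19*m/3
j(F((-5)⁴, -21), -16)/358723 = -19/3*(-16)/358723 = (304/3)*(1/358723) = 304/1076169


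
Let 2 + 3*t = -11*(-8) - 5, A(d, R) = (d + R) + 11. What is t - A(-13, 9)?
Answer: 20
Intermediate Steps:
A(d, R) = 11 + R + d (A(d, R) = (R + d) + 11 = 11 + R + d)
t = 27 (t = -2/3 + (-11*(-8) - 5)/3 = -2/3 + (88 - 5)/3 = -2/3 + (1/3)*83 = -2/3 + 83/3 = 27)
t - A(-13, 9) = 27 - (11 + 9 - 13) = 27 - 1*7 = 27 - 7 = 20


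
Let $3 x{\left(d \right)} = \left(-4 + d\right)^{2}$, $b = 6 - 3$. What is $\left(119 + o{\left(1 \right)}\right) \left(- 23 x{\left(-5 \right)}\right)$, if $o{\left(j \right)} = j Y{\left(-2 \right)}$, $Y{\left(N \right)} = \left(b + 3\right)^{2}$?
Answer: $-96255$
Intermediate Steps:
$b = 3$
$x{\left(d \right)} = \frac{\left(-4 + d\right)^{2}}{3}$
$Y{\left(N \right)} = 36$ ($Y{\left(N \right)} = \left(3 + 3\right)^{2} = 6^{2} = 36$)
$o{\left(j \right)} = 36 j$ ($o{\left(j \right)} = j 36 = 36 j$)
$\left(119 + o{\left(1 \right)}\right) \left(- 23 x{\left(-5 \right)}\right) = \left(119 + 36 \cdot 1\right) \left(- 23 \frac{\left(-4 - 5\right)^{2}}{3}\right) = \left(119 + 36\right) \left(- 23 \frac{\left(-9\right)^{2}}{3}\right) = 155 \left(- 23 \cdot \frac{1}{3} \cdot 81\right) = 155 \left(\left(-23\right) 27\right) = 155 \left(-621\right) = -96255$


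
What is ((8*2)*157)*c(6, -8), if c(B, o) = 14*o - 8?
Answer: -301440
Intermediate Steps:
c(B, o) = -8 + 14*o
((8*2)*157)*c(6, -8) = ((8*2)*157)*(-8 + 14*(-8)) = (16*157)*(-8 - 112) = 2512*(-120) = -301440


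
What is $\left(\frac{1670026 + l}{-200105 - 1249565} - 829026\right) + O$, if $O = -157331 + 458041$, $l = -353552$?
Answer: $- \frac{382942586097}{724835} \approx -5.2832 \cdot 10^{5}$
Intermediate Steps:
$O = 300710$
$\left(\frac{1670026 + l}{-200105 - 1249565} - 829026\right) + O = \left(\frac{1670026 - 353552}{-200105 - 1249565} - 829026\right) + 300710 = \left(\frac{1316474}{-1449670} - 829026\right) + 300710 = \left(1316474 \left(- \frac{1}{1449670}\right) - 829026\right) + 300710 = \left(- \frac{658237}{724835} - 829026\right) + 300710 = - \frac{600907718947}{724835} + 300710 = - \frac{382942586097}{724835}$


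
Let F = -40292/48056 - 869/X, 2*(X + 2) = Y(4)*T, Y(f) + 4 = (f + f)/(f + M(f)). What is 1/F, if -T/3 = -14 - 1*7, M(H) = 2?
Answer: 258301/2393472 ≈ 0.10792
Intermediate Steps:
T = 63 (T = -3*(-14 - 1*7) = -3*(-14 - 7) = -3*(-21) = 63)
Y(f) = -4 + 2*f/(2 + f) (Y(f) = -4 + (f + f)/(f + 2) = -4 + (2*f)/(2 + f) = -4 + 2*f/(2 + f))
X = -86 (X = -2 + ((2*(-4 - 1*4)/(2 + 4))*63)/2 = -2 + ((2*(-4 - 4)/6)*63)/2 = -2 + ((2*(1/6)*(-8))*63)/2 = -2 + (-8/3*63)/2 = -2 + (1/2)*(-168) = -2 - 84 = -86)
F = 2393472/258301 (F = -40292/48056 - 869/(-86) = -40292*1/48056 - 869*(-1/86) = -10073/12014 + 869/86 = 2393472/258301 ≈ 9.2662)
1/F = 1/(2393472/258301) = 258301/2393472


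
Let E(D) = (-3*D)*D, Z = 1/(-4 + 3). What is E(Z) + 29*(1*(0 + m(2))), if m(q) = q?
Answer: 55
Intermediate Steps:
Z = -1 (Z = 1/(-1) = -1)
E(D) = -3*D²
E(Z) + 29*(1*(0 + m(2))) = -3*(-1)² + 29*(1*(0 + 2)) = -3*1 + 29*(1*2) = -3 + 29*2 = -3 + 58 = 55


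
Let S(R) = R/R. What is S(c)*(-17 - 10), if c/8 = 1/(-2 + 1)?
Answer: -27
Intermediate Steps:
c = -8 (c = 8/(-2 + 1) = 8/(-1) = 8*(-1) = -8)
S(R) = 1
S(c)*(-17 - 10) = 1*(-17 - 10) = 1*(-27) = -27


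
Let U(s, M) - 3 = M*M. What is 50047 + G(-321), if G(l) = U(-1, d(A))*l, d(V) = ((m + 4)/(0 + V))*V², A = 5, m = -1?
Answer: -23141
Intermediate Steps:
d(V) = 3*V (d(V) = ((-1 + 4)/(0 + V))*V² = (3/V)*V² = 3*V)
U(s, M) = 3 + M² (U(s, M) = 3 + M*M = 3 + M²)
G(l) = 228*l (G(l) = (3 + (3*5)²)*l = (3 + 15²)*l = (3 + 225)*l = 228*l)
50047 + G(-321) = 50047 + 228*(-321) = 50047 - 73188 = -23141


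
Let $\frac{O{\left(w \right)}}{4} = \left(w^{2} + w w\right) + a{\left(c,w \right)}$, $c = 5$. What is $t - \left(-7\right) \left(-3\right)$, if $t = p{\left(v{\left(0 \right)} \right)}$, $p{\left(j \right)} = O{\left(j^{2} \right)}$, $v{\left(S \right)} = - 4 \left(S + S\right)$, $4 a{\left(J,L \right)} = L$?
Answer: $-21$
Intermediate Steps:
$a{\left(J,L \right)} = \frac{L}{4}$
$v{\left(S \right)} = - 8 S$ ($v{\left(S \right)} = - 4 \cdot 2 S = - 8 S$)
$O{\left(w \right)} = w + 8 w^{2}$ ($O{\left(w \right)} = 4 \left(\left(w^{2} + w w\right) + \frac{w}{4}\right) = 4 \left(\left(w^{2} + w^{2}\right) + \frac{w}{4}\right) = 4 \left(2 w^{2} + \frac{w}{4}\right) = w + 8 w^{2}$)
$p{\left(j \right)} = j^{2} \left(1 + 8 j^{2}\right)$
$t = 0$ ($t = \left(\left(-8\right) 0\right)^{2} + 8 \left(\left(-8\right) 0\right)^{4} = 0^{2} + 8 \cdot 0^{4} = 0 + 8 \cdot 0 = 0 + 0 = 0$)
$t - \left(-7\right) \left(-3\right) = 0 - \left(-7\right) \left(-3\right) = 0 - 21 = -21$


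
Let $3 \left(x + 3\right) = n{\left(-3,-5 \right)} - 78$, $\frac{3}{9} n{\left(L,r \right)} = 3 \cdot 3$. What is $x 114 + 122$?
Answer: $-2158$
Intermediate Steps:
$n{\left(L,r \right)} = 27$ ($n{\left(L,r \right)} = 3 \cdot 3 \cdot 3 = 3 \cdot 9 = 27$)
$x = -20$ ($x = -3 + \frac{27 - 78}{3} = -3 + \frac{1}{3} \left(-51\right) = -3 - 17 = -20$)
$x 114 + 122 = \left(-20\right) 114 + 122 = -2280 + 122 = -2158$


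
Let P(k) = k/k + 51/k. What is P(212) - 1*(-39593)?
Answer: 8393979/212 ≈ 39594.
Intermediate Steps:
P(k) = 1 + 51/k
P(212) - 1*(-39593) = (51 + 212)/212 - 1*(-39593) = (1/212)*263 + 39593 = 263/212 + 39593 = 8393979/212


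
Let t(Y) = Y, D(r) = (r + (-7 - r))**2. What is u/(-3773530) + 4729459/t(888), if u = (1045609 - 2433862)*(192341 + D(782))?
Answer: 25501911868723/335089464 ≈ 76105.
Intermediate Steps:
D(r) = 49 (D(r) = (-7)**2 = 49)
u = -267085994670 (u = (1045609 - 2433862)*(192341 + 49) = -1388253*192390 = -267085994670)
u/(-3773530) + 4729459/t(888) = -267085994670/(-3773530) + 4729459/888 = -267085994670*(-1/3773530) + 4729459*(1/888) = 26708599467/377353 + 4729459/888 = 25501911868723/335089464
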